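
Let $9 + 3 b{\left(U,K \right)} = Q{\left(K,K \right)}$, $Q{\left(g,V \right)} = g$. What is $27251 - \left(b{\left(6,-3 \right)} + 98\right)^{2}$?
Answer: $18415$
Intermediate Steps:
$b{\left(U,K \right)} = -3 + \frac{K}{3}$
$27251 - \left(b{\left(6,-3 \right)} + 98\right)^{2} = 27251 - \left(\left(-3 + \frac{1}{3} \left(-3\right)\right) + 98\right)^{2} = 27251 - \left(\left(-3 - 1\right) + 98\right)^{2} = 27251 - \left(-4 + 98\right)^{2} = 27251 - 94^{2} = 27251 - 8836 = 18415$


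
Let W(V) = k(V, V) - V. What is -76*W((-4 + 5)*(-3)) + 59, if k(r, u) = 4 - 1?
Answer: -397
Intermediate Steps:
k(r, u) = 3
W(V) = 3 - V
-76*W((-4 + 5)*(-3)) + 59 = -76*(3 - (-4 + 5)*(-3)) + 59 = -76*(3 - (-3)) + 59 = -76*(3 - 1*(-3)) + 59 = -76*(3 + 3) + 59 = -76*6 + 59 = -456 + 59 = -397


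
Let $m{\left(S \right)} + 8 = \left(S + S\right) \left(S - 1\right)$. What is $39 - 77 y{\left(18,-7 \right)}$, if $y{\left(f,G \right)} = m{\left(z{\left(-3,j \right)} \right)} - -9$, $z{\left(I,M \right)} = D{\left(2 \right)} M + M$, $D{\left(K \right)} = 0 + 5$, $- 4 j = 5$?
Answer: $- \frac{19711}{2} \approx -9855.5$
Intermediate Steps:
$j = - \frac{5}{4}$ ($j = \left(- \frac{1}{4}\right) 5 = - \frac{5}{4} \approx -1.25$)
$D{\left(K \right)} = 5$
$z{\left(I,M \right)} = 6 M$ ($z{\left(I,M \right)} = 5 M + M = 6 M$)
$m{\left(S \right)} = -8 + 2 S \left(-1 + S\right)$ ($m{\left(S \right)} = -8 + \left(S + S\right) \left(S - 1\right) = -8 + 2 S \left(-1 + S\right)$)
$y{\left(f,G \right)} = \frac{257}{2}$ ($y{\left(f,G \right)} = \left(-8 - 2 \cdot 6 \left(- \frac{5}{4}\right) + 2 \left(6 \left(- \frac{5}{4}\right)\right)^{2}\right) - -9 = \left(-8 - -15 + 2 \left(- \frac{15}{2}\right)^{2}\right) + 9 = \left(-8 + 15 + 2 \cdot \frac{225}{4}\right) + 9 = \left(-8 + 15 + \frac{225}{2}\right) + 9 = \frac{239}{2} + 9 = \frac{257}{2}$)
$39 - 77 y{\left(18,-7 \right)} = 39 - \frac{19789}{2} = - \frac{19711}{2}$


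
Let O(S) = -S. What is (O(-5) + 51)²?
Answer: 3136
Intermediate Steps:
(O(-5) + 51)² = (-1*(-5) + 51)² = (5 + 51)² = 56² = 3136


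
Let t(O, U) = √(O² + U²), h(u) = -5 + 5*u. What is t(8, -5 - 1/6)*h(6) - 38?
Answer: -38 + 25*√3265/6 ≈ 200.08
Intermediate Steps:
t(8, -5 - 1/6)*h(6) - 38 = √(8² + (-5 - 1/6)²)*(-5 + 5*6) - 38 = √(64 + (-5 - 1*⅙)²)*(-5 + 30) - 38 = √(64 + (-5 - ⅙)²)*25 - 38 = √(64 + (-31/6)²)*25 - 38 = √(64 + 961/36)*25 - 38 = √(3265/36)*25 - 38 = (√3265/6)*25 - 38 = 25*√3265/6 - 38 = -38 + 25*√3265/6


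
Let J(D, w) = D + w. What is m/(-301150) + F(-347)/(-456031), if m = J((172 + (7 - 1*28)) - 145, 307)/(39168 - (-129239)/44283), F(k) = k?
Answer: 181258335594304201/238219892059483263950 ≈ 0.00076089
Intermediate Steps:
m = 13860579/1734605783 (m = (((172 + (7 - 1*28)) - 145) + 307)/(39168 - (-129239)/44283) = (((172 + (7 - 28)) - 145) + 307)/(39168 - (-129239)/44283) = (((172 - 21) - 145) + 307)/(39168 - 1*(-129239/44283)) = ((151 - 145) + 307)/(39168 + 129239/44283) = (6 + 307)/(1734605783/44283) = 313*(44283/1734605783) = 13860579/1734605783 ≈ 0.0079906)
m/(-301150) + F(-347)/(-456031) = (13860579/1734605783)/(-301150) - 347/(-456031) = (13860579/1734605783)*(-1/301150) - 347*(-1/456031) = -13860579/522376531550450 + 347/456031 = 181258335594304201/238219892059483263950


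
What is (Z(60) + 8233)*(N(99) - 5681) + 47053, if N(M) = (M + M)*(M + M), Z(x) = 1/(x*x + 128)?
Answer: 1029084281459/3728 ≈ 2.7604e+8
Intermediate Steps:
Z(x) = 1/(128 + x**2) (Z(x) = 1/(x**2 + 128) = 1/(128 + x**2))
N(M) = 4*M**2 (N(M) = (2*M)*(2*M) = 4*M**2)
(Z(60) + 8233)*(N(99) - 5681) + 47053 = (1/(128 + 60**2) + 8233)*(4*99**2 - 5681) + 47053 = (1/(128 + 3600) + 8233)*(4*9801 - 5681) + 47053 = (1/3728 + 8233)*(39204 - 5681) + 47053 = (1/3728 + 8233)*33523 + 47053 = (30692625/3728)*33523 + 47053 = 1028908867875/3728 + 47053 = 1029084281459/3728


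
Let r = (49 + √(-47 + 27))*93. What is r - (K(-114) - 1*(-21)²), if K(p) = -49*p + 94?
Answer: -682 + 186*I*√5 ≈ -682.0 + 415.91*I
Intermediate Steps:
K(p) = 94 - 49*p
r = 4557 + 186*I*√5 (r = (49 + √(-20))*93 = (49 + 2*I*√5)*93 = 4557 + 186*I*√5 ≈ 4557.0 + 415.91*I)
r - (K(-114) - 1*(-21)²) = (4557 + 186*I*√5) - ((94 - 49*(-114)) - 1*(-21)²) = (4557 + 186*I*√5) - ((94 + 5586) - 1*441) = (4557 + 186*I*√5) - (5680 - 441) = (4557 + 186*I*√5) - 1*5239 = (4557 + 186*I*√5) - 5239 = -682 + 186*I*√5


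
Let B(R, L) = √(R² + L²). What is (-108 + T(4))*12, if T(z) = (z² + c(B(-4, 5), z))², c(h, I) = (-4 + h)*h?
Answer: 45564 - 5472*√41 ≈ 10526.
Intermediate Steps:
B(R, L) = √(L² + R²)
c(h, I) = h*(-4 + h)
T(z) = (z² + √41*(-4 + √41))² (T(z) = (z² + √(5² + (-4)²)*(-4 + √(5² + (-4)²)))² = (z² + √(25 + 16)*(-4 + √(25 + 16)))² = (z² + √41*(-4 + √41))²)
(-108 + T(4))*12 = (-108 + (41 + 4² - 4*√41)²)*12 = (-108 + (41 + 16 - 4*√41)²)*12 = (-108 + (57 - 4*√41)²)*12 = -1296 + 12*(57 - 4*√41)²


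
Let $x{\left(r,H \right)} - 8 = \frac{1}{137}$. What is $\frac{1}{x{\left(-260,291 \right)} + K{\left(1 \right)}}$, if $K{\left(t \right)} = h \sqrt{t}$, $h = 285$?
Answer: $\frac{137}{40142} \approx 0.0034129$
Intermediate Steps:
$K{\left(t \right)} = 285 \sqrt{t}$
$x{\left(r,H \right)} = \frac{1097}{137}$ ($x{\left(r,H \right)} = 8 + \frac{1}{137} = \frac{1097}{137}$)
$\frac{1}{x{\left(-260,291 \right)} + K{\left(1 \right)}} = \frac{1}{\frac{1097}{137} + 285 \sqrt{1}} = \frac{1}{\frac{1097}{137} + 285 \cdot 1} = \frac{1}{\frac{1097}{137} + 285} = \frac{1}{\frac{40142}{137}} = \frac{137}{40142}$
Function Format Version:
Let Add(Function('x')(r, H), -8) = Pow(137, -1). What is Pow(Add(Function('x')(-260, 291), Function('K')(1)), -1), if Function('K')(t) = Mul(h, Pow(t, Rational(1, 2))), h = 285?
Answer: Rational(137, 40142) ≈ 0.0034129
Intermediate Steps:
Function('K')(t) = Mul(285, Pow(t, Rational(1, 2)))
Function('x')(r, H) = Rational(1097, 137) (Function('x')(r, H) = Add(8, Pow(137, -1)) = Add(8, Rational(1, 137)) = Rational(1097, 137))
Pow(Add(Function('x')(-260, 291), Function('K')(1)), -1) = Pow(Add(Rational(1097, 137), Mul(285, Pow(1, Rational(1, 2)))), -1) = Pow(Add(Rational(1097, 137), Mul(285, 1)), -1) = Pow(Add(Rational(1097, 137), 285), -1) = Pow(Rational(40142, 137), -1) = Rational(137, 40142)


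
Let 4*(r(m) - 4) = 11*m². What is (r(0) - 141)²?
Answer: 18769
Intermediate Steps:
r(m) = 4 + 11*m²/4 (r(m) = 4 + (11*m²)/4 = 4 + 11*m²/4)
(r(0) - 141)² = ((4 + (11/4)*0²) - 141)² = ((4 + (11/4)*0) - 141)² = ((4 + 0) - 141)² = (4 - 141)² = (-137)² = 18769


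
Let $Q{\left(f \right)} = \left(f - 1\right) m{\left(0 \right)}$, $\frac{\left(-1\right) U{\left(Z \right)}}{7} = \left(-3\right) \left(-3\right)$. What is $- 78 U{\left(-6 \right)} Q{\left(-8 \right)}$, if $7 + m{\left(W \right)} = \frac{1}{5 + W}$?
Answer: $\frac{1503684}{5} \approx 3.0074 \cdot 10^{5}$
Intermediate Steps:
$U{\left(Z \right)} = -63$ ($U{\left(Z \right)} = - 7 \left(\left(-3\right) \left(-3\right)\right) = \left(-7\right) 9 = -63$)
$m{\left(W \right)} = -7 + \frac{1}{5 + W}$
$Q{\left(f \right)} = \frac{34}{5} - \frac{34 f}{5}$ ($Q{\left(f \right)} = \left(f - 1\right) \frac{-34 - 0}{5 + 0} = \left(-1 + f\right) \frac{-34 + 0}{5} = \left(-1 + f\right) \frac{1}{5} \left(-34\right) = \left(-1 + f\right) \left(- \frac{34}{5}\right) = \frac{34}{5} - \frac{34 f}{5}$)
$- 78 U{\left(-6 \right)} Q{\left(-8 \right)} = \left(-78\right) \left(-63\right) \left(\frac{34}{5} - - \frac{272}{5}\right) = 4914 \left(\frac{34}{5} + \frac{272}{5}\right) = 4914 \cdot \frac{306}{5} = \frac{1503684}{5}$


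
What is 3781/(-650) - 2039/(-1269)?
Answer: -3472739/824850 ≈ -4.2101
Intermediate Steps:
3781/(-650) - 2039/(-1269) = 3781*(-1/650) - 2039*(-1/1269) = -3781/650 + 2039/1269 = -3472739/824850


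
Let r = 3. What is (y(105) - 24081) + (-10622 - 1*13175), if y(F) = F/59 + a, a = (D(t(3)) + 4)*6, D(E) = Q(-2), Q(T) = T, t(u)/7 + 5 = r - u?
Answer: -2823989/59 ≈ -47864.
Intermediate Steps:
t(u) = -14 - 7*u (t(u) = -35 + 7*(3 - u) = -35 + (21 - 7*u) = -14 - 7*u)
D(E) = -2
a = 12 (a = (-2 + 4)*6 = 2*6 = 12)
y(F) = 12 + F/59 (y(F) = F/59 + 12 = 12 + F/59)
(y(105) - 24081) + (-10622 - 1*13175) = ((12 + (1/59)*105) - 24081) + (-10622 - 1*13175) = ((12 + 105/59) - 24081) + (-10622 - 13175) = (813/59 - 24081) - 23797 = -1419966/59 - 23797 = -2823989/59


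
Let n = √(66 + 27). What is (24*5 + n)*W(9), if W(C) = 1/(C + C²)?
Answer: 4/3 + √93/90 ≈ 1.4405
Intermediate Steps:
n = √93 ≈ 9.6436
(24*5 + n)*W(9) = (24*5 + √93)*(1/(9*(1 + 9))) = (120 + √93)*((⅑)/10) = (120 + √93)*((⅑)*(⅒)) = (120 + √93)*(1/90) = 4/3 + √93/90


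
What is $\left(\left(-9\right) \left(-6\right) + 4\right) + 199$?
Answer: $257$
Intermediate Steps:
$\left(\left(-9\right) \left(-6\right) + 4\right) + 199 = \left(54 + 4\right) + 199 = 58 + 199 = 257$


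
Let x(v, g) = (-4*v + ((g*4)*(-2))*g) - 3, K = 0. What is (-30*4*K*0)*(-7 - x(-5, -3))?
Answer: 0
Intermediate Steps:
x(v, g) = -3 - 8*g² - 4*v (x(v, g) = (-4*v + ((4*g)*(-2))*g) - 3 = (-4*v + (-8*g)*g) - 3 = (-4*v - 8*g²) - 3 = (-8*g² - 4*v) - 3 = -3 - 8*g² - 4*v)
(-30*4*K*0)*(-7 - x(-5, -3)) = (-30*4*0*0)*(-7 - (-3 - 8*(-3)² - 4*(-5))) = (-0*0)*(-7 - (-3 - 8*9 + 20)) = (-30*0)*(-7 - (-3 - 72 + 20)) = 0*(-7 - 1*(-55)) = 0*(-7 + 55) = 0*48 = 0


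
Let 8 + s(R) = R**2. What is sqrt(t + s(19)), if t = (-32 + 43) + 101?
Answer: sqrt(465) ≈ 21.564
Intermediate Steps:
s(R) = -8 + R**2
t = 112 (t = 11 + 101 = 112)
sqrt(t + s(19)) = sqrt(112 + (-8 + 19**2)) = sqrt(112 + (-8 + 361)) = sqrt(112 + 353) = sqrt(465)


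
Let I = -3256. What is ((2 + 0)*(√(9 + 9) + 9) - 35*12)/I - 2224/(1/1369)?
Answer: -4956699767/1628 - 3*√2/1628 ≈ -3.0447e+6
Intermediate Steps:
((2 + 0)*(√(9 + 9) + 9) - 35*12)/I - 2224/(1/1369) = ((2 + 0)*(√(9 + 9) + 9) - 35*12)/(-3256) - 2224/(1/1369) = (2*(√18 + 9) - 420)*(-1/3256) - 2224/1/1369 = (2*(3*√2 + 9) - 420)*(-1/3256) - 2224*1369 = (2*(9 + 3*√2) - 420)*(-1/3256) - 3044656 = ((18 + 6*√2) - 420)*(-1/3256) - 3044656 = (-402 + 6*√2)*(-1/3256) - 3044656 = (201/1628 - 3*√2/1628) - 3044656 = -4956699767/1628 - 3*√2/1628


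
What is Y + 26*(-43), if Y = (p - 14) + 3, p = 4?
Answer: -1125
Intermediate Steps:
Y = -7 (Y = (4 - 14) + 3 = -10 + 3 = -7)
Y + 26*(-43) = -7 + 26*(-43) = -7 - 1118 = -1125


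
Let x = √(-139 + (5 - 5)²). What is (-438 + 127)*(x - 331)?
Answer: 102941 - 311*I*√139 ≈ 1.0294e+5 - 3666.6*I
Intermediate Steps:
x = I*√139 (x = √(-139 + 0²) = √(-139 + 0) = √(-139) = I*√139 ≈ 11.79*I)
(-438 + 127)*(x - 331) = (-438 + 127)*(I*√139 - 331) = -311*(-331 + I*√139) = 102941 - 311*I*√139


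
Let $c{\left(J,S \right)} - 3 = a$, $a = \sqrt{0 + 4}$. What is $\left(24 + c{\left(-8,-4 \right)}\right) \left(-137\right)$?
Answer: $-3973$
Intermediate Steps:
$a = 2$ ($a = \sqrt{4} = 2$)
$c{\left(J,S \right)} = 5$ ($c{\left(J,S \right)} = 3 + 2 = 5$)
$\left(24 + c{\left(-8,-4 \right)}\right) \left(-137\right) = \left(24 + 5\right) \left(-137\right) = 29 \left(-137\right) = -3973$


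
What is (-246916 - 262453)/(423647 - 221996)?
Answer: -509369/201651 ≈ -2.5260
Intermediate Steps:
(-246916 - 262453)/(423647 - 221996) = -509369/201651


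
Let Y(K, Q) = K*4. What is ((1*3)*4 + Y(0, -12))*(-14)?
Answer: -168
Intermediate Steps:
Y(K, Q) = 4*K
((1*3)*4 + Y(0, -12))*(-14) = ((1*3)*4 + 4*0)*(-14) = (3*4 + 0)*(-14) = (12 + 0)*(-14) = 12*(-14) = -168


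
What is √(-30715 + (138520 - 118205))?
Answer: 20*I*√26 ≈ 101.98*I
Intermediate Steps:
√(-30715 + (138520 - 118205)) = √(-30715 + 20315) = √(-10400) = 20*I*√26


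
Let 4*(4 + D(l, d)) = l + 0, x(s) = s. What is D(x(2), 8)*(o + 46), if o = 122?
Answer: -588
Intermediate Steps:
D(l, d) = -4 + l/4 (D(l, d) = -4 + (l + 0)/4 = -4 + l/4)
D(x(2), 8)*(o + 46) = (-4 + (1/4)*2)*(122 + 46) = (-4 + 1/2)*168 = -7/2*168 = -588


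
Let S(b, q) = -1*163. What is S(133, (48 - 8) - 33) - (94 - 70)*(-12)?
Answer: 125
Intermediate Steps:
S(b, q) = -163
S(133, (48 - 8) - 33) - (94 - 70)*(-12) = -163 - (94 - 70)*(-12) = -163 - 24*(-12) = -163 - 1*(-288) = -163 + 288 = 125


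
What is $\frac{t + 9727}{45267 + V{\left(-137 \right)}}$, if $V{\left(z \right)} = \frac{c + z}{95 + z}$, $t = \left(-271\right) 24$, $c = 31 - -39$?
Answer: $\frac{135366}{1901281} \approx 0.071197$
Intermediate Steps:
$c = 70$ ($c = 31 + 39 = 70$)
$t = -6504$
$V{\left(z \right)} = \frac{70 + z}{95 + z}$
$\frac{t + 9727}{45267 + V{\left(-137 \right)}} = \frac{-6504 + 9727}{45267 + \frac{70 - 137}{95 - 137}} = \frac{3223}{45267 + \frac{1}{-42} \left(-67\right)} = \frac{3223}{45267 - - \frac{67}{42}} = \frac{3223}{45267 + \frac{67}{42}} = \frac{3223}{\frac{1901281}{42}} = 3223 \cdot \frac{42}{1901281} = \frac{135366}{1901281}$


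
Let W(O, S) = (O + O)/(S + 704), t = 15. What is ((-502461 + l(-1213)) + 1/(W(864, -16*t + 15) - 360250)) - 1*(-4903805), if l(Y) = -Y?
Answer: 759696527661775/172558022 ≈ 4.4026e+6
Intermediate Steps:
W(O, S) = 2*O/(704 + S) (W(O, S) = (2*O)/(704 + S) = 2*O/(704 + S))
((-502461 + l(-1213)) + 1/(W(864, -16*t + 15) - 360250)) - 1*(-4903805) = ((-502461 - 1*(-1213)) + 1/(2*864/(704 + (-16*15 + 15)) - 360250)) - 1*(-4903805) = ((-502461 + 1213) + 1/(2*864/(704 + (-240 + 15)) - 360250)) + 4903805 = (-501248 + 1/(2*864/(704 - 225) - 360250)) + 4903805 = (-501248 + 1/(2*864/479 - 360250)) + 4903805 = (-501248 + 1/(2*864*(1/479) - 360250)) + 4903805 = (-501248 + 1/(1728/479 - 360250)) + 4903805 = (-501248 + 1/(-172558022/479)) + 4903805 = (-501248 - 479/172558022) + 4903805 = -86494363411935/172558022 + 4903805 = 759696527661775/172558022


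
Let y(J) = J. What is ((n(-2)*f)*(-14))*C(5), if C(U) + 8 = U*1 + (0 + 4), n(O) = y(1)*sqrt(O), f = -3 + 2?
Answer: 14*I*sqrt(2) ≈ 19.799*I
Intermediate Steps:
f = -1
n(O) = sqrt(O) (n(O) = 1*sqrt(O) = sqrt(O))
C(U) = -4 + U (C(U) = -8 + (U*1 + (0 + 4)) = -8 + (U + 4) = -8 + (4 + U) = -4 + U)
((n(-2)*f)*(-14))*C(5) = ((sqrt(-2)*(-1))*(-14))*(-4 + 5) = (((I*sqrt(2))*(-1))*(-14))*1 = (-I*sqrt(2)*(-14))*1 = (14*I*sqrt(2))*1 = 14*I*sqrt(2)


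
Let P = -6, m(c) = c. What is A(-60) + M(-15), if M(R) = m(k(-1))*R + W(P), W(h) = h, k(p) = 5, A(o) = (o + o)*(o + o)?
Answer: 14319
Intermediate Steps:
A(o) = 4*o² (A(o) = (2*o)*(2*o) = 4*o²)
M(R) = -6 + 5*R (M(R) = 5*R - 6 = -6 + 5*R)
A(-60) + M(-15) = 4*(-60)² + (-6 + 5*(-15)) = 4*3600 + (-6 - 75) = 14400 - 81 = 14319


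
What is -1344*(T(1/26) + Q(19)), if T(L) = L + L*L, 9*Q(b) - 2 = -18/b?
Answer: -2031344/9633 ≈ -210.87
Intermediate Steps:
Q(b) = 2/9 - 2/b (Q(b) = 2/9 + (-18/b)/9 = 2/9 - 2/b)
T(L) = L + L**2
-1344*(T(1/26) + Q(19)) = -1344*((1 + 1/26)/26 + (2/9 - 2/19)) = -1344*((1 + 1/26)/26 + (2/9 - 2*1/19)) = -1344*((1/26)*(27/26) + (2/9 - 2/19)) = -1344*(27/676 + 20/171) = -1344*18137/115596 = -2031344/9633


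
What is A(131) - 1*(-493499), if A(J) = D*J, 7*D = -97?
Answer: 3441786/7 ≈ 4.9168e+5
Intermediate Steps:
D = -97/7 (D = (⅐)*(-97) = -97/7 ≈ -13.857)
A(J) = -97*J/7
A(131) - 1*(-493499) = -97/7*131 - 1*(-493499) = -12707/7 + 493499 = 3441786/7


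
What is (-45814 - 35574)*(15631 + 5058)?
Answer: -1683836332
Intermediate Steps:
(-45814 - 35574)*(15631 + 5058) = -81388*20689 = -1683836332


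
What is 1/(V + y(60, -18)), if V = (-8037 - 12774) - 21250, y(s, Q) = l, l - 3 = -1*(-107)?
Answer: -1/41951 ≈ -2.3837e-5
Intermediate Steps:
l = 110 (l = 3 - 1*(-107) = 3 + 107 = 110)
y(s, Q) = 110
V = -42061 (V = -20811 - 21250 = -42061)
1/(V + y(60, -18)) = 1/(-42061 + 110) = 1/(-41951) = -1/41951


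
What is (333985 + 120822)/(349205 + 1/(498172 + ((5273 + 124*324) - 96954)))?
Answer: 7005078561/5378563784 ≈ 1.3024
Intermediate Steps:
(333985 + 120822)/(349205 + 1/(498172 + ((5273 + 124*324) - 96954))) = 454807/(349205 + 1/(498172 + ((5273 + 40176) - 96954))) = 454807/(349205 + 1/(498172 + (45449 - 96954))) = 454807/(349205 + 1/(498172 - 51505)) = 454807/(349205 + 1/446667) = 454807/(155978349736/446667) = 454807*(446667/155978349736) = 7005078561/5378563784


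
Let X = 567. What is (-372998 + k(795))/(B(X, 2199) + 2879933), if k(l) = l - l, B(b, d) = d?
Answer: -186499/1441066 ≈ -0.12942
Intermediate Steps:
k(l) = 0
(-372998 + k(795))/(B(X, 2199) + 2879933) = (-372998 + 0)/(2199 + 2879933) = -372998/2882132 = -372998*1/2882132 = -186499/1441066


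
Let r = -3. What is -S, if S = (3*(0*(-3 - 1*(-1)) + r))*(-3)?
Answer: -27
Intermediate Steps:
S = 27 (S = (3*(0*(-3 - 1*(-1)) - 3))*(-3) = (3*(0*(-3 + 1) - 3))*(-3) = (3*(0*(-2) - 3))*(-3) = (3*(0 - 3))*(-3) = (3*(-3))*(-3) = -9*(-3) = 27)
-S = -1*27 = -27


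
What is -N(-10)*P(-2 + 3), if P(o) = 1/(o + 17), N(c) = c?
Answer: 5/9 ≈ 0.55556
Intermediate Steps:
P(o) = 1/(17 + o)
-N(-10)*P(-2 + 3) = -(-10)/(17 + (-2 + 3)) = -(-10)/(17 + 1) = -(-10)/18 = -1*(-5/9) = 5/9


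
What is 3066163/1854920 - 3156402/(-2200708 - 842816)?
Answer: 1265567823021/470457794840 ≈ 2.6901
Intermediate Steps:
3066163/1854920 - 3156402/(-2200708 - 842816) = 3066163*(1/1854920) - 3156402/(-3043524) = 3066163/1854920 - 3156402*(-1/3043524) = 3066163/1854920 + 526067/507254 = 1265567823021/470457794840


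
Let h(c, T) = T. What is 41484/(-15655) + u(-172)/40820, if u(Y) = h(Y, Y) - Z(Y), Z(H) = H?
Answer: -41484/15655 ≈ -2.6499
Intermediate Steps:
u(Y) = 0 (u(Y) = Y - Y = 0)
41484/(-15655) + u(-172)/40820 = 41484/(-15655) + 0/40820 = 41484*(-1/15655) + 0*(1/40820) = -41484/15655 + 0 = -41484/15655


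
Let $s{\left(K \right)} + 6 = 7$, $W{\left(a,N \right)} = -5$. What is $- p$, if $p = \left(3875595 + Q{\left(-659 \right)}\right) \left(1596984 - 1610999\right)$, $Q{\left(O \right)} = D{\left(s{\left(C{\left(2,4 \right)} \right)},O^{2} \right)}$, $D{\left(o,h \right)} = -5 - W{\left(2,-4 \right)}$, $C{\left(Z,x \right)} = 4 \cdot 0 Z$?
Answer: $54316463925$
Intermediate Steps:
$C{\left(Z,x \right)} = 0$ ($C{\left(Z,x \right)} = 0 Z = 0$)
$s{\left(K \right)} = 1$ ($s{\left(K \right)} = -6 + 7 = 1$)
$D{\left(o,h \right)} = 0$ ($D{\left(o,h \right)} = -5 - -5 = -5 + 5 = 0$)
$Q{\left(O \right)} = 0$
$p = -54316463925$ ($p = \left(3875595 + 0\right) \left(1596984 - 1610999\right) = 3875595 \left(-14015\right) = -54316463925$)
$- p = \left(-1\right) \left(-54316463925\right) = 54316463925$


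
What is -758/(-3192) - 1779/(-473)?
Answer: 3018551/754908 ≈ 3.9986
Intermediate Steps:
-758/(-3192) - 1779/(-473) = -758*(-1/3192) - 1779*(-1/473) = 379/1596 + 1779/473 = 3018551/754908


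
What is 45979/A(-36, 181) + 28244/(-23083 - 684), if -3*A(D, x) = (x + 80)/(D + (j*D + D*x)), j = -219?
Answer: -485196423568/689243 ≈ -7.0396e+5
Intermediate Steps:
A(D, x) = -(80 + x)/(3*(-218*D + D*x)) (A(D, x) = -(x + 80)/(3*(D + (-219*D + D*x))) = -(80 + x)/(3*(-218*D + D*x)))
45979/A(-36, 181) + 28244/(-23083 - 684) = 45979/(((⅓)*(-80 - 1*181)/(-36*(-218 + 181)))) + 28244/(-23083 - 684) = 45979/(((⅓)*(-1/36)*(-80 - 181)/(-37))) + 28244/(-23767) = 45979/(((⅓)*(-1/36)*(-1/37)*(-261))) + 28244*(-1/23767) = 45979/(-29/444) - 28244/23767 = 45979*(-444/29) - 28244/23767 = -20414676/29 - 28244/23767 = -485196423568/689243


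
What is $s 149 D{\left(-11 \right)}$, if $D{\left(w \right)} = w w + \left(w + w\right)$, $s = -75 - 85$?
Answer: $-2360160$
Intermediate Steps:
$s = -160$ ($s = -75 - 85 = -160$)
$D{\left(w \right)} = w^{2} + 2 w$
$s 149 D{\left(-11 \right)} = \left(-160\right) 149 \left(- 11 \left(2 - 11\right)\right) = - 23840 \left(\left(-11\right) \left(-9\right)\right) = \left(-23840\right) 99 = -2360160$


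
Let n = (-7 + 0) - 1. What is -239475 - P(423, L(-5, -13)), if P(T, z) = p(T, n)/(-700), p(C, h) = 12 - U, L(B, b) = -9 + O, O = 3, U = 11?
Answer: -167632499/700 ≈ -2.3948e+5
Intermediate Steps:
n = -8 (n = -7 - 1 = -8)
L(B, b) = -6 (L(B, b) = -9 + 3 = -6)
p(C, h) = 1 (p(C, h) = 12 - 1*11 = 12 - 11 = 1)
P(T, z) = -1/700 (P(T, z) = 1/(-700) = 1*(-1/700) = -1/700)
-239475 - P(423, L(-5, -13)) = -239475 - 1*(-1/700) = -239475 + 1/700 = -167632499/700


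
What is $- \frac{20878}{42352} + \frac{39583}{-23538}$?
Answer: $- \frac{541961395}{249220344} \approx -2.1746$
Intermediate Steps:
$- \frac{20878}{42352} + \frac{39583}{-23538} = \left(-20878\right) \frac{1}{42352} + 39583 \left(- \frac{1}{23538}\right) = - \frac{10439}{21176} - \frac{39583}{23538} = - \frac{541961395}{249220344}$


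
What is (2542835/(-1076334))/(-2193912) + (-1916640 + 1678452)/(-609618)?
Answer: 93742404116244889/239923503332808624 ≈ 0.39072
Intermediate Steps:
(2542835/(-1076334))/(-2193912) + (-1916640 + 1678452)/(-609618) = (2542835*(-1/1076334))*(-1/2193912) - 238188*(-1/609618) = -2542835/1076334*(-1/2193912) + 39698/101603 = 2542835/2361382078608 + 39698/101603 = 93742404116244889/239923503332808624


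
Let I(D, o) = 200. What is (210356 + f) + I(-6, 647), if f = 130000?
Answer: 340556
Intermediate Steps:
(210356 + f) + I(-6, 647) = (210356 + 130000) + 200 = 340356 + 200 = 340556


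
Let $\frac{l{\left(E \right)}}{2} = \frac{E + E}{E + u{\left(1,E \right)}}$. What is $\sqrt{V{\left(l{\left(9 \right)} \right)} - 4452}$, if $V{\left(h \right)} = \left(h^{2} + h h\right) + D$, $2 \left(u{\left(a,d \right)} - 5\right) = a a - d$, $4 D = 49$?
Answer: $\frac{i \sqrt{441383}}{10} \approx 66.437 i$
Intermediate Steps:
$D = \frac{49}{4}$ ($D = \frac{1}{4} \cdot 49 = \frac{49}{4} \approx 12.25$)
$u{\left(a,d \right)} = 5 + \frac{a^{2}}{2} - \frac{d}{2}$ ($u{\left(a,d \right)} = 5 + \frac{a a - d}{2} = 5 + \frac{a^{2} - d}{2} = 5 + \left(\frac{a^{2}}{2} - \frac{d}{2}\right) = 5 + \frac{a^{2}}{2} - \frac{d}{2}$)
$l{\left(E \right)} = \frac{4 E}{\frac{11}{2} + \frac{E}{2}}$ ($l{\left(E \right)} = 2 \frac{E + E}{E + \left(5 + \frac{1^{2}}{2} - \frac{E}{2}\right)} = 2 \frac{2 E}{E + \left(5 + \frac{1}{2} \cdot 1 - \frac{E}{2}\right)} = 2 \frac{2 E}{E + \left(5 + \frac{1}{2} - \frac{E}{2}\right)} = 2 \frac{2 E}{E - \left(- \frac{11}{2} + \frac{E}{2}\right)} = 2 \frac{2 E}{\frac{11}{2} + \frac{E}{2}} = \frac{4 E}{\frac{11}{2} + \frac{E}{2}}$)
$V{\left(h \right)} = \frac{49}{4} + 2 h^{2}$ ($V{\left(h \right)} = \left(h^{2} + h h\right) + \frac{49}{4} = \left(h^{2} + h^{2}\right) + \frac{49}{4} = 2 h^{2} + \frac{49}{4} = \frac{49}{4} + 2 h^{2}$)
$\sqrt{V{\left(l{\left(9 \right)} \right)} - 4452} = \sqrt{\left(\frac{49}{4} + 2 \left(8 \cdot 9 \frac{1}{11 + 9}\right)^{2}\right) - 4452} = \sqrt{\left(\frac{49}{4} + 2 \left(8 \cdot 9 \cdot \frac{1}{20}\right)^{2}\right) - 4452} = \sqrt{\left(\frac{49}{4} + 2 \left(\frac{18}{5}\right)^{2}\right) - 4452} = \sqrt{\left(\frac{49}{4} + 2 \cdot \frac{324}{25}\right) - 4452} = \sqrt{\left(\frac{49}{4} + \frac{648}{25}\right) - 4452} = \sqrt{\frac{3817}{100} - 4452} = \sqrt{- \frac{441383}{100}} = \frac{i \sqrt{441383}}{10}$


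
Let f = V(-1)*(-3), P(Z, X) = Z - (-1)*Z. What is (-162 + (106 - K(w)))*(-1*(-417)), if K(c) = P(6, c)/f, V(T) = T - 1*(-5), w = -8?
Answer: -22935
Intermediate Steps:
V(T) = 5 + T (V(T) = T + 5 = 5 + T)
P(Z, X) = 2*Z (P(Z, X) = Z + Z = 2*Z)
f = -12 (f = (5 - 1)*(-3) = 4*(-3) = -12)
K(c) = -1 (K(c) = (2*6)/(-12) = 12*(-1/12) = -1)
(-162 + (106 - K(w)))*(-1*(-417)) = (-162 + (106 - 1*(-1)))*(-1*(-417)) = (-162 + (106 + 1))*417 = (-162 + 107)*417 = -55*417 = -22935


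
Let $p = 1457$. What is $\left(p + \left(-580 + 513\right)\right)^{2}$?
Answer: $1932100$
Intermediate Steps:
$\left(p + \left(-580 + 513\right)\right)^{2} = \left(1457 + \left(-580 + 513\right)\right)^{2} = \left(1457 - 67\right)^{2} = 1390^{2} = 1932100$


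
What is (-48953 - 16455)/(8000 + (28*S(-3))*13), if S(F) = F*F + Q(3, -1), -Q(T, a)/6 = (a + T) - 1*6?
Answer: -16352/5003 ≈ -3.2684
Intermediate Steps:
Q(T, a) = 36 - 6*T - 6*a (Q(T, a) = -6*((a + T) - 1*6) = -6*((T + a) - 6) = -6*(-6 + T + a) = 36 - 6*T - 6*a)
S(F) = 24 + F**2 (S(F) = F*F + (36 - 6*3 - 6*(-1)) = F**2 + (36 - 18 + 6) = F**2 + 24 = 24 + F**2)
(-48953 - 16455)/(8000 + (28*S(-3))*13) = (-48953 - 16455)/(8000 + (28*(24 + (-3)**2))*13) = -65408/(8000 + (28*(24 + 9))*13) = -65408/(8000 + (28*33)*13) = -65408/(8000 + 924*13) = -65408/(8000 + 12012) = -65408/20012 = -65408*1/20012 = -16352/5003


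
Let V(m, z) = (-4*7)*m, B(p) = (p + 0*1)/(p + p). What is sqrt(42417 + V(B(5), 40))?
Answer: sqrt(42403) ≈ 205.92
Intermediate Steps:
B(p) = 1/2 (B(p) = (p + 0)/((2*p)) = p*(1/(2*p)) = 1/2)
V(m, z) = -28*m
sqrt(42417 + V(B(5), 40)) = sqrt(42417 - 28*1/2) = sqrt(42417 - 14) = sqrt(42403)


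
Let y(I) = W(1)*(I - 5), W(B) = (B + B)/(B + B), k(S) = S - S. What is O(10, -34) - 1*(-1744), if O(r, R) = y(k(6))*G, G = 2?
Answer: 1734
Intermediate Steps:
k(S) = 0
W(B) = 1 (W(B) = (2*B)/((2*B)) = (2*B)*(1/(2*B)) = 1)
y(I) = -5 + I (y(I) = 1*(I - 5) = 1*(-5 + I) = -5 + I)
O(r, R) = -10 (O(r, R) = (-5 + 0)*2 = -5*2 = -10)
O(10, -34) - 1*(-1744) = -10 - 1*(-1744) = -10 + 1744 = 1734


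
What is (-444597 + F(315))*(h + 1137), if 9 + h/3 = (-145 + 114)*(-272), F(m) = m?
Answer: -11731710492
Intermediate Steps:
h = 25269 (h = -27 + 3*((-145 + 114)*(-272)) = -27 + 3*(-31*(-272)) = -27 + 3*8432 = -27 + 25296 = 25269)
(-444597 + F(315))*(h + 1137) = (-444597 + 315)*(25269 + 1137) = -444282*26406 = -11731710492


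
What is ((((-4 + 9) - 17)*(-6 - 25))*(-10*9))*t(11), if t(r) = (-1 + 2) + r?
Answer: -401760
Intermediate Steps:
t(r) = 1 + r
((((-4 + 9) - 17)*(-6 - 25))*(-10*9))*t(11) = ((((-4 + 9) - 17)*(-6 - 25))*(-10*9))*(1 + 11) = (((5 - 17)*(-31))*(-90))*12 = (-12*(-31)*(-90))*12 = (372*(-90))*12 = -33480*12 = -401760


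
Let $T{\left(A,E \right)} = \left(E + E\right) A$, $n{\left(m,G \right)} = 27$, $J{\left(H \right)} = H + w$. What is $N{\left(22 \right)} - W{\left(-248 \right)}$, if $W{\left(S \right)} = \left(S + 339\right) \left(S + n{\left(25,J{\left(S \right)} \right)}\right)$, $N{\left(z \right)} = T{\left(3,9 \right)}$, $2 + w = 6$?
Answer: $20165$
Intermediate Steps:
$w = 4$ ($w = -2 + 6 = 4$)
$J{\left(H \right)} = 4 + H$ ($J{\left(H \right)} = H + 4 = 4 + H$)
$T{\left(A,E \right)} = 2 A E$ ($T{\left(A,E \right)} = 2 E A = 2 A E$)
$N{\left(z \right)} = 54$ ($N{\left(z \right)} = 2 \cdot 3 \cdot 9 = 54$)
$W{\left(S \right)} = \left(27 + S\right) \left(339 + S\right)$ ($W{\left(S \right)} = \left(S + 339\right) \left(S + 27\right) = \left(339 + S\right) \left(27 + S\right) = \left(27 + S\right) \left(339 + S\right)$)
$N{\left(22 \right)} - W{\left(-248 \right)} = 54 - \left(9153 + \left(-248\right)^{2} + 366 \left(-248\right)\right) = 54 - \left(9153 + 61504 - 90768\right) = 54 - -20111 = 54 + 20111 = 20165$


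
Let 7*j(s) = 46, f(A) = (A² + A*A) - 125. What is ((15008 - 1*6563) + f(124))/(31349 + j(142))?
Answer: 91168/73163 ≈ 1.2461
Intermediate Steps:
f(A) = -125 + 2*A² (f(A) = (A² + A²) - 125 = 2*A² - 125 = -125 + 2*A²)
j(s) = 46/7 (j(s) = (⅐)*46 = 46/7)
((15008 - 1*6563) + f(124))/(31349 + j(142)) = ((15008 - 1*6563) + (-125 + 2*124²))/(31349 + 46/7) = ((15008 - 6563) + (-125 + 2*15376))/(219489/7) = (8445 + (-125 + 30752))*(7/219489) = (8445 + 30627)*(7/219489) = 39072*(7/219489) = 91168/73163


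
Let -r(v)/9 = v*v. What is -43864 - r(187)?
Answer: 270857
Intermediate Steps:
r(v) = -9*v² (r(v) = -9*v*v = -9*v²)
-43864 - r(187) = -43864 - (-9)*187² = -43864 - (-9)*34969 = -43864 - 1*(-314721) = -43864 + 314721 = 270857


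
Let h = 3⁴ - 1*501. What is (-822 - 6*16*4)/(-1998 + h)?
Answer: 201/403 ≈ 0.49876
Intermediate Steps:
h = -420 (h = 81 - 501 = -420)
(-822 - 6*16*4)/(-1998 + h) = (-822 - 6*16*4)/(-1998 - 420) = (-822 - 96*4)/(-2418) = (-822 - 384)*(-1/2418) = -1206*(-1/2418) = 201/403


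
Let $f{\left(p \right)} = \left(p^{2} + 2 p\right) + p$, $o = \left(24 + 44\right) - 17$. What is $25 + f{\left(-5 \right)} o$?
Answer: $535$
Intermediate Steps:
$o = 51$ ($o = 68 - 17 = 51$)
$f{\left(p \right)} = p^{2} + 3 p$
$25 + f{\left(-5 \right)} o = 25 + - 5 \left(3 - 5\right) 51 = 25 + \left(-5\right) \left(-2\right) 51 = 25 + 10 \cdot 51 = 25 + 510 = 535$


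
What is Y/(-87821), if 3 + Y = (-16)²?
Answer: -253/87821 ≈ -0.0028809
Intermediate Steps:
Y = 253 (Y = -3 + (-16)² = -3 + 256 = 253)
Y/(-87821) = 253/(-87821) = 253*(-1/87821) = -253/87821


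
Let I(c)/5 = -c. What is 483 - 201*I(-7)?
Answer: -6552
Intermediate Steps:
I(c) = -5*c (I(c) = 5*(-c) = -5*c)
483 - 201*I(-7) = 483 - (-1005)*(-7) = 483 - 201*35 = 483 - 7035 = -6552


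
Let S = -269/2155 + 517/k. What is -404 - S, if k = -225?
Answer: -38942968/96975 ≈ -401.58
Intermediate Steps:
S = -234932/96975 (S = -269/2155 + 517/(-225) = -269*1/2155 + 517*(-1/225) = -269/2155 - 517/225 = -234932/96975 ≈ -2.4226)
-404 - S = -404 - 1*(-234932/96975) = -404 + 234932/96975 = -38942968/96975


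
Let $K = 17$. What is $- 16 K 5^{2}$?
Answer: $-6800$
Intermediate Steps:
$- 16 K 5^{2} = \left(-16\right) 17 \cdot 5^{2} = \left(-272\right) 25 = -6800$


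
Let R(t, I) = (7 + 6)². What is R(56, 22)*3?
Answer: 507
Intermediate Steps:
R(t, I) = 169 (R(t, I) = 13² = 169)
R(56, 22)*3 = 169*3 = 507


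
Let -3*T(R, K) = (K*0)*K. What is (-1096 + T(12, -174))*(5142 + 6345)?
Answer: -12589752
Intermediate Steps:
T(R, K) = 0 (T(R, K) = -K*0*K/3 = -0*K = -⅓*0 = 0)
(-1096 + T(12, -174))*(5142 + 6345) = (-1096 + 0)*(5142 + 6345) = -1096*11487 = -12589752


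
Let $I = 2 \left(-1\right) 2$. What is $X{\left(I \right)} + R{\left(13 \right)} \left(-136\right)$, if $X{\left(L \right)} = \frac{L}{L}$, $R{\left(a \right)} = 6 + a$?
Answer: $-2583$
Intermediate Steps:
$I = -4$ ($I = \left(-2\right) 2 = -4$)
$X{\left(L \right)} = 1$
$X{\left(I \right)} + R{\left(13 \right)} \left(-136\right) = 1 + \left(6 + 13\right) \left(-136\right) = 1 + 19 \left(-136\right) = 1 - 2584 = -2583$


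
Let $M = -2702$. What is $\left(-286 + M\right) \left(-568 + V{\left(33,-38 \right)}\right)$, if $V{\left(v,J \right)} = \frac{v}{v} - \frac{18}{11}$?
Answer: $\frac{18689940}{11} \approx 1.6991 \cdot 10^{6}$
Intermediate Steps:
$V{\left(v,J \right)} = - \frac{7}{11}$ ($V{\left(v,J \right)} = 1 - \frac{18}{11} = - \frac{7}{11}$)
$\left(-286 + M\right) \left(-568 + V{\left(33,-38 \right)}\right) = \left(-286 - 2702\right) \left(-568 - \frac{7}{11}\right) = \left(-2988\right) \left(- \frac{6255}{11}\right) = \frac{18689940}{11}$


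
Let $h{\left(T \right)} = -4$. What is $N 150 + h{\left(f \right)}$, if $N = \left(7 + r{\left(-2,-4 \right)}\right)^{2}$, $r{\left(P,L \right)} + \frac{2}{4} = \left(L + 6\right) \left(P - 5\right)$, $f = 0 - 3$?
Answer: $\frac{16867}{2} \approx 8433.5$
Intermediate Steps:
$f = -3$
$r{\left(P,L \right)} = - \frac{1}{2} + \left(-5 + P\right) \left(6 + L\right)$ ($r{\left(P,L \right)} = - \frac{1}{2} + \left(L + 6\right) \left(P - 5\right) = - \frac{1}{2} + \left(6 + L\right) \left(-5 + P\right) = - \frac{1}{2} + \left(-5 + P\right) \left(6 + L\right)$)
$N = \frac{225}{4}$ ($N = \left(7 - \frac{29}{2}\right)^{2} = \left(- \frac{15}{2}\right)^{2} = \frac{225}{4} \approx 56.25$)
$N 150 + h{\left(f \right)} = \frac{225}{4} \cdot 150 - 4 = \frac{16875}{2} - 4 = \frac{16867}{2}$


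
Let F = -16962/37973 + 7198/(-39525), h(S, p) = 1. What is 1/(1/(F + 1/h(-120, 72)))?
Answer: 557130121/1500882825 ≈ 0.37120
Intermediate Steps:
F = -943752704/1500882825 (F = -16962*1/37973 + 7198*(-1/39525) = -16962/37973 - 7198/39525 = -943752704/1500882825 ≈ -0.62880)
1/(1/(F + 1/h(-120, 72))) = 1/(1/(-943752704/1500882825 + 1/1)) = 1/(1/(-943752704/1500882825 + 1)) = 1/(1/(557130121/1500882825)) = 1/(1500882825/557130121) = 557130121/1500882825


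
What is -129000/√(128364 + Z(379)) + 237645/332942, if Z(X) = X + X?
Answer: 237645/332942 - 64500*√129122/64561 ≈ -358.28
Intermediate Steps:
Z(X) = 2*X
-129000/√(128364 + Z(379)) + 237645/332942 = -129000/√(128364 + 2*379) + 237645/332942 = -129000/√(128364 + 758) + 237645*(1/332942) = -129000*√129122/129122 + 237645/332942 = -64500*√129122/64561 + 237645/332942 = 237645/332942 - 64500*√129122/64561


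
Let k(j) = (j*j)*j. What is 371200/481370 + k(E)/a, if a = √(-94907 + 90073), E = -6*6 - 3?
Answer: 37120/48137 + 59319*I*√4834/4834 ≈ 0.77113 + 853.18*I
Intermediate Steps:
E = -39 (E = -36 - 3 = -39)
k(j) = j³ (k(j) = j²*j = j³)
a = I*√4834 (a = √(-4834) = I*√4834 ≈ 69.527*I)
371200/481370 + k(E)/a = 371200/481370 + (-39)³/((I*√4834)) = 371200*(1/481370) - (-59319)*I*√4834/4834 = 37120/48137 + 59319*I*√4834/4834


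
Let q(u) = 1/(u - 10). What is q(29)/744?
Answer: 1/14136 ≈ 7.0741e-5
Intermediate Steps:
q(u) = 1/(-10 + u)
q(29)/744 = 1/((-10 + 29)*744) = (1/744)/19 = (1/19)*(1/744) = 1/14136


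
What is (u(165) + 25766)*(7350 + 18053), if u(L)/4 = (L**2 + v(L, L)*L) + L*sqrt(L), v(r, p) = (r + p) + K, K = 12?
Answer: 9154885558 + 16765980*sqrt(165) ≈ 9.3703e+9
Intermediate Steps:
v(r, p) = 12 + p + r (v(r, p) = (r + p) + 12 = (p + r) + 12 = 12 + p + r)
u(L) = 4*L**2 + 4*L**(3/2) + 4*L*(12 + 2*L) (u(L) = 4*((L**2 + (12 + L + L)*L) + L*sqrt(L)) = 4*((L**2 + (12 + 2*L)*L) + L**(3/2)) = 4*((L**2 + L*(12 + 2*L)) + L**(3/2)) = 4*(L**2 + L**(3/2) + L*(12 + 2*L)) = 4*L**2 + 4*L**(3/2) + 4*L*(12 + 2*L))
(u(165) + 25766)*(7350 + 18053) = ((4*165**(3/2) + 12*165**2 + 48*165) + 25766)*(7350 + 18053) = ((4*(165*sqrt(165)) + 12*27225 + 7920) + 25766)*25403 = ((660*sqrt(165) + 326700 + 7920) + 25766)*25403 = ((334620 + 660*sqrt(165)) + 25766)*25403 = (360386 + 660*sqrt(165))*25403 = 9154885558 + 16765980*sqrt(165)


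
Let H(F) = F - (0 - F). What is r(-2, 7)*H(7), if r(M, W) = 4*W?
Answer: 392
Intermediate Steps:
H(F) = 2*F (H(F) = F - (-1)*F = F + F = 2*F)
r(-2, 7)*H(7) = (4*7)*(2*7) = 28*14 = 392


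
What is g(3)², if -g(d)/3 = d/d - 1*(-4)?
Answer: 225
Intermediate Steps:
g(d) = -15 (g(d) = -3*(d/d - 1*(-4)) = -3*(1 + 4) = -3*5 = -15)
g(3)² = (-15)² = 225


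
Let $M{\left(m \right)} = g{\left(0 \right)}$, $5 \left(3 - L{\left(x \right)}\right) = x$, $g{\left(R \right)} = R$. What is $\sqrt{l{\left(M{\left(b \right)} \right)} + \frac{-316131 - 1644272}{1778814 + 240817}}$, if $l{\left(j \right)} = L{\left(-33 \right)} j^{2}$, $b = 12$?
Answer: $\frac{i \sqrt{3959290671293}}{2019631} \approx 0.98523 i$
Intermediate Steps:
$L{\left(x \right)} = 3 - \frac{x}{5}$
$M{\left(m \right)} = 0$
$l{\left(j \right)} = \frac{48 j^{2}}{5}$ ($l{\left(j \right)} = \left(3 - - \frac{33}{5}\right) j^{2} = \left(3 + \frac{33}{5}\right) j^{2} = \frac{48 j^{2}}{5}$)
$\sqrt{l{\left(M{\left(b \right)} \right)} + \frac{-316131 - 1644272}{1778814 + 240817}} = \sqrt{\frac{48 \cdot 0^{2}}{5} + \frac{-316131 - 1644272}{1778814 + 240817}} = \sqrt{\frac{48}{5} \cdot 0 - \frac{1960403}{2019631}} = \sqrt{0 - \frac{1960403}{2019631}} = \sqrt{- \frac{1960403}{2019631}} = \frac{i \sqrt{3959290671293}}{2019631}$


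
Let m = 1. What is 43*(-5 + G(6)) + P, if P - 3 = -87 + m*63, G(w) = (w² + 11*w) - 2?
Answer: 4064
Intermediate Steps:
G(w) = -2 + w² + 11*w
P = -21 (P = 3 + (-87 + 1*63) = 3 + (-87 + 63) = 3 - 24 = -21)
43*(-5 + G(6)) + P = 43*(-5 + (-2 + 6² + 11*6)) - 21 = 43*(-5 + (-2 + 36 + 66)) - 21 = 43*(-5 + 100) - 21 = 43*95 - 21 = 4085 - 21 = 4064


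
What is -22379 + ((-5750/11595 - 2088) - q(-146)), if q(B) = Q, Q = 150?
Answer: -57087973/2319 ≈ -24618.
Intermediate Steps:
q(B) = 150
-22379 + ((-5750/11595 - 2088) - q(-146)) = -22379 + ((-5750/11595 - 2088) - 1*150) = -22379 + ((-5750*1/11595 - 2088) - 150) = -22379 + ((-1150/2319 - 2088) - 150) = -22379 + (-4843222/2319 - 150) = -22379 - 5191072/2319 = -57087973/2319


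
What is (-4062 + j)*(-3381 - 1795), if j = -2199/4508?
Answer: 23697921330/1127 ≈ 2.1027e+7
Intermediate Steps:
j = -2199/4508 (j = -2199*1/4508 = -2199/4508 ≈ -0.48780)
(-4062 + j)*(-3381 - 1795) = (-4062 - 2199/4508)*(-3381 - 1795) = -18313695/4508*(-5176) = 23697921330/1127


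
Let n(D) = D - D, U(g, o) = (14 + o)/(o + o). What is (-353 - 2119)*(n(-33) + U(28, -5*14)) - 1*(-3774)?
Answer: 13926/5 ≈ 2785.2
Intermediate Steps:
U(g, o) = (14 + o)/(2*o) (U(g, o) = (14 + o)/((2*o)) = (14 + o)*(1/(2*o)) = (14 + o)/(2*o))
n(D) = 0
(-353 - 2119)*(n(-33) + U(28, -5*14)) - 1*(-3774) = (-353 - 2119)*(0 + (14 - 5*14)/(2*((-5*14)))) - 1*(-3774) = -2472*(0 + (½)*(14 - 70)/(-70)) + 3774 = -2472*(0 + (½)*(-1/70)*(-56)) + 3774 = -2472*(0 + ⅖) + 3774 = -2472*⅖ + 3774 = -4944/5 + 3774 = 13926/5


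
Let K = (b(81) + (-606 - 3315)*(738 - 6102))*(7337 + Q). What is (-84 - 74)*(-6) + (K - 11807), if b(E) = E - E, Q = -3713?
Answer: 76220841397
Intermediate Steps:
b(E) = 0
K = 76220852256 (K = (0 + (-606 - 3315)*(738 - 6102))*(7337 - 3713) = (0 - 3921*(-5364))*3624 = (0 + 21032244)*3624 = 21032244*3624 = 76220852256)
(-84 - 74)*(-6) + (K - 11807) = (-84 - 74)*(-6) + (76220852256 - 11807) = -158*(-6) + 76220840449 = 948 + 76220840449 = 76220841397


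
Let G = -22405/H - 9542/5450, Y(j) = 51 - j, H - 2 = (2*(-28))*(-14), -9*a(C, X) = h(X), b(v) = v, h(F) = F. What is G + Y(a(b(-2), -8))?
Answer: 127580557/6425550 ≈ 19.855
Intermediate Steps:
a(C, X) = -X/9
H = 786 (H = 2 + (2*(-28))*(-14) = 2 - 56*(-14) = 2 + 784 = 786)
G = -64803631/2141850 (G = -22405/786 - 9542/5450 = -22405*1/786 - 9542*1/5450 = -22405/786 - 4771/2725 = -64803631/2141850 ≈ -30.256)
G + Y(a(b(-2), -8)) = -64803631/2141850 + (51 - (-1)*(-8)/9) = -64803631/2141850 + (51 - 1*8/9) = -64803631/2141850 + (51 - 8/9) = -64803631/2141850 + 451/9 = 127580557/6425550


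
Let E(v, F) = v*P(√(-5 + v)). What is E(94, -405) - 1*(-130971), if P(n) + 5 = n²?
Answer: 138867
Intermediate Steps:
P(n) = -5 + n²
E(v, F) = v*(-10 + v) (E(v, F) = v*(-5 + (√(-5 + v))²) = v*(-5 + (-5 + v)) = v*(-10 + v))
E(94, -405) - 1*(-130971) = 94*(-10 + 94) - 1*(-130971) = 94*84 + 130971 = 7896 + 130971 = 138867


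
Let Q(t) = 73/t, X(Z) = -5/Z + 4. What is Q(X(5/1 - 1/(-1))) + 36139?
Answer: 687079/19 ≈ 36162.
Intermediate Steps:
X(Z) = 4 - 5/Z
Q(X(5/1 - 1/(-1))) + 36139 = 73/(4 - 5/(5/1 - 1/(-1))) + 36139 = 73/(4 - 5/(5*1 - 1*(-1))) + 36139 = 73/(4 - 5/(5 + 1)) + 36139 = 73/(4 - 5/6) + 36139 = 73/(4 - 5*⅙) + 36139 = 73/(4 - ⅚) + 36139 = 73/(19/6) + 36139 = 73*(6/19) + 36139 = 438/19 + 36139 = 687079/19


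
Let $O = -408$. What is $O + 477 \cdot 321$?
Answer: $152709$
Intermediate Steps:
$O + 477 \cdot 321 = -408 + 477 \cdot 321 = -408 + 153117 = 152709$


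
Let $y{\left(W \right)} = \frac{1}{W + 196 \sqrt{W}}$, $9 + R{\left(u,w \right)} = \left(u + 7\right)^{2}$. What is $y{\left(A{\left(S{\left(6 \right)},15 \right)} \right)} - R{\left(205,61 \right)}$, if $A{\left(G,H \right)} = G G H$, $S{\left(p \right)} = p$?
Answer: $- \frac{1701958061}{37876} + \frac{49 \sqrt{15}}{852210} \approx -44935.0$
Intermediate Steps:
$R{\left(u,w \right)} = -9 + \left(7 + u\right)^{2}$ ($R{\left(u,w \right)} = -9 + \left(u + 7\right)^{2} = -9 + \left(7 + u\right)^{2}$)
$A{\left(G,H \right)} = H G^{2}$ ($A{\left(G,H \right)} = G^{2} H = H G^{2}$)
$y{\left(A{\left(S{\left(6 \right)},15 \right)} \right)} - R{\left(205,61 \right)} = \frac{1}{15 \cdot 6^{2} + 196 \sqrt{15 \cdot 6^{2}}} - \left(-9 + \left(7 + 205\right)^{2}\right) = \frac{1}{15 \cdot 36 + 196 \sqrt{15 \cdot 36}} - \left(-9 + 212^{2}\right) = \frac{1}{540 + 196 \sqrt{540}} - \left(-9 + 44944\right) = \frac{1}{540 + 196 \cdot 6 \sqrt{15}} - 44935 = \frac{1}{540 + 1176 \sqrt{15}} - 44935 = -44935 + \frac{1}{540 + 1176 \sqrt{15}}$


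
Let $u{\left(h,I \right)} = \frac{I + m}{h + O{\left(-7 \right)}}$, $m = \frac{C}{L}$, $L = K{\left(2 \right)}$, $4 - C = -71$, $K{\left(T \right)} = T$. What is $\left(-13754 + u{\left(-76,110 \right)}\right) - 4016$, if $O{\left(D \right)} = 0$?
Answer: $- \frac{2701335}{152} \approx -17772.0$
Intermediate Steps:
$C = 75$ ($C = 4 - -71 = 4 + 71 = 75$)
$L = 2$
$m = \frac{75}{2} \approx 37.5$
$u{\left(h,I \right)} = \frac{\frac{75}{2} + I}{h}$ ($u{\left(h,I \right)} = \frac{I + \frac{75}{2}}{h + 0} = \frac{\frac{75}{2} + I}{h}$)
$\left(-13754 + u{\left(-76,110 \right)}\right) - 4016 = \left(-13754 + \frac{\frac{75}{2} + 110}{-76}\right) - 4016 = \left(-13754 - \frac{295}{152}\right) - 4016 = - \frac{2090903}{152} - 4016 = - \frac{2701335}{152}$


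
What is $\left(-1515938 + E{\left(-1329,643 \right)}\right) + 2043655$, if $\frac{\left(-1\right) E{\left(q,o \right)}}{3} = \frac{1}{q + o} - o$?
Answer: $\frac{363337159}{686} \approx 5.2965 \cdot 10^{5}$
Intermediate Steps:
$E{\left(q,o \right)} = - \frac{3}{o + q} + 3 o$ ($E{\left(q,o \right)} = - 3 \left(\frac{1}{q + o} - o\right) = - 3 \left(\frac{1}{o + q} - o\right) = - \frac{3}{o + q} + 3 o$)
$\left(-1515938 + E{\left(-1329,643 \right)}\right) + 2043655 = \left(-1515938 + \frac{3 \left(-1 + 643^{2} + 643 \left(-1329\right)\right)}{643 - 1329}\right) + 2043655 = \left(-1515938 + \frac{3 \left(-1 + 413449 - 854547\right)}{-686}\right) + 2043655 = \left(-1515938 + 3 \left(- \frac{1}{686}\right) \left(-441099\right)\right) + 2043655 = \left(-1515938 + \frac{1323297}{686}\right) + 2043655 = - \frac{1038610171}{686} + 2043655 = \frac{363337159}{686}$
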